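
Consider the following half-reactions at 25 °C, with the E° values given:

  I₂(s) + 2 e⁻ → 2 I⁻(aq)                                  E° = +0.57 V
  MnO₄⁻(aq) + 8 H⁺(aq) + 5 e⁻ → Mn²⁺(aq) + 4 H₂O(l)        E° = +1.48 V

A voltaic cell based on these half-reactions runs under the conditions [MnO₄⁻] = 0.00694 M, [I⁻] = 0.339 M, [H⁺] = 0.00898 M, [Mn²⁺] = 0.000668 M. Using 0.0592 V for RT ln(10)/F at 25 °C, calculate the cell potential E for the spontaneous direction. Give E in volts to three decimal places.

+0.700 V

MnO₄⁻/Mn²⁺ is the cathode (higher E°), I₂/I⁻ the anode: E°cell = +1.48 − (+0.57) = +0.91 V, n = 10.
Overall: 2 MnO₄⁻(aq) + 16 H⁺(aq) + 10 I⁻(aq) → 2 Mn²⁺(aq) + 8 H₂O(l) + 5 I₂(s)
Q = [Mn²⁺]^2 / ([MnO₄⁻]^2·[H⁺]^16·[I⁻]^10); log Q = 35.412.
E = E° − (0.0592/n) log Q = +0.91 − (0.0592/10)(35.412) = +0.700 V.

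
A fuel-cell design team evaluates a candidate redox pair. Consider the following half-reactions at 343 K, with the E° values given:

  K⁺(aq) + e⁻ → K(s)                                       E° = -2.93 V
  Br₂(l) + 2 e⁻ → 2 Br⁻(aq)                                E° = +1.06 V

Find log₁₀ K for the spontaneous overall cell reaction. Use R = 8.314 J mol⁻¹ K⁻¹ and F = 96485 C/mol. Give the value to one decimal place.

117.3

Cathode: Br₂/Br⁻; anode: K⁺/K. E°cell = (+1.06) − (-2.93) = +3.99 V, with n = 2.
ΔG° = −nFE° = −RT ln K, so ln K = nFE°/(RT) = (2)(96485)(+3.99) / ((8.314)(343)) = 269.997.
log₁₀ K = 269.997 / ln 10 = 117.3.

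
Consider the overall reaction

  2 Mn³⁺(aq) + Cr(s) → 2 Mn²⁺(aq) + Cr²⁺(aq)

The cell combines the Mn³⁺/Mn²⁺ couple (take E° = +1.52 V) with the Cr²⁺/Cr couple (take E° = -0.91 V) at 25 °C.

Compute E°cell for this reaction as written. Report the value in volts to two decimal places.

+2.43 V

The Mn³⁺/Mn²⁺ couple has the higher reduction potential, so it is the cathode; Cr²⁺/Cr is oxidised at the anode.
E°cell = E°(cathode) − E°(anode) = (+1.52) − (-0.91) = +2.43 V.
Since E°cell > 0, the reaction is spontaneous under standard conditions.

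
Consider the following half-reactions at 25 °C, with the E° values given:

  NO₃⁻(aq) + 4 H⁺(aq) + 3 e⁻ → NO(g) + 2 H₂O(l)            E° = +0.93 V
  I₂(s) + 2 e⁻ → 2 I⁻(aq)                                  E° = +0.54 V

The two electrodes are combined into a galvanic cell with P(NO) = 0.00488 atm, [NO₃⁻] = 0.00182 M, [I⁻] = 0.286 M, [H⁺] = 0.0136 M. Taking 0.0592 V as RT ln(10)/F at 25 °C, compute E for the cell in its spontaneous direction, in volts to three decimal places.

NO₃⁻/NO is the cathode (higher E°), I₂/I⁻ the anode: E°cell = +0.93 − (+0.54) = +0.39 V, n = 6.
Overall: 2 NO₃⁻(aq) + 8 H⁺(aq) + 6 I⁻(aq) → 2 NO(g) + 4 H₂O(l) + 3 I₂(s)
Q = P(NO)^2 / ([NO₃⁻]^2·[H⁺]^8·[I⁻]^6); log Q = 19.050.
E = E° − (0.0592/n) log Q = +0.39 − (0.0592/6)(19.050) = +0.202 V.

+0.202 V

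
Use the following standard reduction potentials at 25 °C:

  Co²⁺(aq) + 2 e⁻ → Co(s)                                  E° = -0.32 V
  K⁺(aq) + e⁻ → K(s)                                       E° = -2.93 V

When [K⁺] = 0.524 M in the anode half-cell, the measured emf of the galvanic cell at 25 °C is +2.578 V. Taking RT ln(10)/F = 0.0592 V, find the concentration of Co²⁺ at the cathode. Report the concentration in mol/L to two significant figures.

Co²⁺/Co is the cathode, K⁺/K the anode: E°cell = +2.61 V, n = 2.
Overall reaction: Co²⁺(aq) + 2 K(s) → Co(s) + 2 K⁺(aq); Q = [K⁺]^2/[Co²⁺]^1.
From E = E° − (0.0592/n) log Q: log Q = (E° − E)·n/0.0592 = (+2.61 − (+2.578))·2/0.0592 = 1.0811.
So 1·log[Co²⁺] = 2·log(0.524) − log Q = -0.5613 − (1.0811) = -1.6424; [Co²⁺] = 10^(-1.6424) ≈ 0.023 M.

0.023 M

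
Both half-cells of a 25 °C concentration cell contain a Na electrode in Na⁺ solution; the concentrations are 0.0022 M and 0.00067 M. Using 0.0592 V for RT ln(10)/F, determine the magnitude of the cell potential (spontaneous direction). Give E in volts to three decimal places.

+0.031 V

For a concentration cell E°cell = 0. The 0.0022 M side is the cathode (reduction is favoured where [Na⁺] is higher).
With n = 1, E = −(0.0592/1) log([Na⁺]ₐₙ/[Na⁺]꜀ₐₜ) = −(0.0592/1) log(0.00067/0.0022) = −(0.0592/1)(-0.516) = +0.031 V.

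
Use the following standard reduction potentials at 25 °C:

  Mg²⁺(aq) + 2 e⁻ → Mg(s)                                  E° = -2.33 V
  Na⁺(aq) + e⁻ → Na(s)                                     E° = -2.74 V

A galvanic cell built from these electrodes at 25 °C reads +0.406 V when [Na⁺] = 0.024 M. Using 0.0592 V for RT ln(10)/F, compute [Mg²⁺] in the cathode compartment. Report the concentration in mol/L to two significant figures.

0.00042 M

Mg²⁺/Mg is the cathode, Na⁺/Na the anode: E°cell = +0.41 V, n = 2.
Overall reaction: Mg²⁺(aq) + 2 Na(s) → Mg(s) + 2 Na⁺(aq); Q = [Na⁺]^2/[Mg²⁺]^1.
From E = E° − (0.0592/n) log Q: log Q = (E° − E)·n/0.0592 = (+0.41 − (+0.406))·2/0.0592 = 0.1351.
So 1·log[Mg²⁺] = 2·log(0.024) − log Q = -3.2396 − (0.1351) = -3.3747; [Mg²⁺] = 10^(-3.3747) ≈ 0.00042 M.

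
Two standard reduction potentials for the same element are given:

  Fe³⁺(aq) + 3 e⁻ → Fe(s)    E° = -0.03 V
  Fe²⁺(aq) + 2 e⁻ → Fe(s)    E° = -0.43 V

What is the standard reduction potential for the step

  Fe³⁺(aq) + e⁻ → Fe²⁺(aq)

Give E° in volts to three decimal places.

+0.770 V

Sequential free energies add, so n₃E°₃ = n₁E°₁ + n₂E°₂.
With n₃ = 3, and the known step contributing 2×(-0.43) V, the unknown satisfies 1·E° = 3×(-0.03) − 2×(-0.43) = +0.770.
E° = +0.770 / 1 = +0.770 V.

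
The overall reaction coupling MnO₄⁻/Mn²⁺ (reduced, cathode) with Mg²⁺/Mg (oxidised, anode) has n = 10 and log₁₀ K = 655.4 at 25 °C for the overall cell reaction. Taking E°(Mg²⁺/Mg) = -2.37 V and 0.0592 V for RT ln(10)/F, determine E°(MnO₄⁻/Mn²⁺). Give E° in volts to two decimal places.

+1.51 V

E°cell = (0.0592/n)·log K = (0.0592/10)(655.4) = +3.880 V.
Since MnO₄⁻/Mn²⁺ is the cathode and Mg²⁺/Mg the anode, E°cell = E°(MnO₄⁻/Mn²⁺) − E°(Mg²⁺/Mg).
So E°(MnO₄⁻/Mn²⁺) = E°cell + E°(Mg²⁺/Mg) = +3.880 + (-2.37) = +1.51 V.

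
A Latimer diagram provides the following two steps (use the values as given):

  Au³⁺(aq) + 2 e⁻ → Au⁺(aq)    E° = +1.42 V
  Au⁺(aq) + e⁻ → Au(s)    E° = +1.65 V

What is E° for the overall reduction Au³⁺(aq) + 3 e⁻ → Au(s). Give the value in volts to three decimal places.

Since ΔG° = −nFE° is additive over sequential reductions, n₃E°₃ = n₁E°₁ + n₂E°₂.
E°₃ = (2×+1.42 + 1×+1.65) / 3 = (+4.490) / 3 = +1.497 V.

+1.497 V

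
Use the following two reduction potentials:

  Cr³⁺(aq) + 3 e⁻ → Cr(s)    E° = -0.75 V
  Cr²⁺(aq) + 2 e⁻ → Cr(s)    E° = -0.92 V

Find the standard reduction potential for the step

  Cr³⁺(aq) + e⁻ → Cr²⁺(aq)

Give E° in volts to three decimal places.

Sequential free energies add, so n₃E°₃ = n₁E°₁ + n₂E°₂.
With n₃ = 3, and the known step contributing 2×(-0.92) V, the unknown satisfies 1·E° = 3×(-0.75) − 2×(-0.92) = -0.410.
E° = -0.410 / 1 = -0.410 V.

-0.410 V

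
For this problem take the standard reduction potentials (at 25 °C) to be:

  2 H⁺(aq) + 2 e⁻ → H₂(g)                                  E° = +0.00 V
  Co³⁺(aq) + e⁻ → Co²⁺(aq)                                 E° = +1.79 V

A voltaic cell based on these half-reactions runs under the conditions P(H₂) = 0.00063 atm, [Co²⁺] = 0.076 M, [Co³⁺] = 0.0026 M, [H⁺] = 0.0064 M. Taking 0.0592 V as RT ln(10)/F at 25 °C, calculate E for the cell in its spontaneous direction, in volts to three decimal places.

Co³⁺/Co²⁺ is the cathode (higher E°), H⁺/H₂ the anode: E°cell = +1.79 − (+0.00) = +1.79 V, n = 2.
Overall: 2 Co³⁺(aq) + H₂(g) → 2 Co²⁺(aq) + 2 H⁺(aq)
Q = [Co²⁺]^2·[H⁺]^2 / ([Co³⁺]^2·P(H₂)); log Q = 1.745.
E = E° − (0.0592/n) log Q = +1.79 − (0.0592/2)(1.745) = +1.738 V.

+1.738 V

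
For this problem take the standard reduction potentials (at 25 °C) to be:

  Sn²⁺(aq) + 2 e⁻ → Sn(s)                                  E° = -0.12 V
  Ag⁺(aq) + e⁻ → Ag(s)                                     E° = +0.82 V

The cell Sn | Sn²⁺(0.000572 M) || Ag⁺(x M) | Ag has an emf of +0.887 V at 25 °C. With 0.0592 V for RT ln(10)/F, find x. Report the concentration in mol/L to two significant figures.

Ag⁺/Ag is the cathode, Sn²⁺/Sn the anode: E°cell = +0.94 V, n = 2.
Overall reaction: 2 Ag⁺(aq) + Sn(s) → 2 Ag(s) + Sn²⁺(aq); Q = [Sn²⁺]^1/[Ag⁺]^2.
From E = E° − (0.0592/n) log Q: log Q = (E° − E)·n/0.0592 = (+0.94 − (+0.887))·2/0.0592 = 1.7905.
So 2·log[Ag⁺] = 1·log(0.000572) − log Q = -3.2426 − (1.7905) = -5.0331; log[Ag⁺] = -5.0331 / 2 = -2.5166; [Ag⁺] = 10^(-2.5166) ≈ 0.0030 M.

0.0030 M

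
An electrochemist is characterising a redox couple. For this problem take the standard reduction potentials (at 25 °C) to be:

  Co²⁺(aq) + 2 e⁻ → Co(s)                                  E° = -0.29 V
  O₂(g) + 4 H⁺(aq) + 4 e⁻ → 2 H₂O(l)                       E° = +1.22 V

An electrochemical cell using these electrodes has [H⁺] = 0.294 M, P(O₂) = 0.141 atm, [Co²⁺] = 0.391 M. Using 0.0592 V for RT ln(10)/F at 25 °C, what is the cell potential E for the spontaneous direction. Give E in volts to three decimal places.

O₂/H₂O is the cathode (higher E°), Co²⁺/Co the anode: E°cell = +1.22 − (-0.29) = +1.51 V, n = 4.
Overall: O₂(g) + 4 H⁺(aq) + 2 Co(s) → 2 H₂O(l) + 2 Co²⁺(aq)
Q = [Co²⁺]^2 / (P(O₂)·[H⁺]^4); log Q = 2.162.
E = E° − (0.0592/n) log Q = +1.51 − (0.0592/4)(2.162) = +1.478 V.

+1.478 V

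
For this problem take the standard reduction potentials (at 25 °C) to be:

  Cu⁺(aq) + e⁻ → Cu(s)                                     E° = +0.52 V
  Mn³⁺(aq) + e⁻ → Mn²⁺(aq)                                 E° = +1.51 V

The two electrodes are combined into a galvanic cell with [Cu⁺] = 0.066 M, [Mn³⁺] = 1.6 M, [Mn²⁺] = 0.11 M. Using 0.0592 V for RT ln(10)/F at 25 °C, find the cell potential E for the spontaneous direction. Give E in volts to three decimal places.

+1.129 V

Mn³⁺/Mn²⁺ is the cathode (higher E°), Cu⁺/Cu the anode: E°cell = +1.51 − (+0.52) = +0.99 V, n = 1.
Overall: Mn³⁺(aq) + Cu(s) → Mn²⁺(aq) + Cu⁺(aq)
Q = [Mn²⁺]·[Cu⁺] / ([Mn³⁺]); log Q = -2.343.
E = E° − (0.0592/n) log Q = +0.99 − (0.0592/1)(-2.343) = +1.129 V.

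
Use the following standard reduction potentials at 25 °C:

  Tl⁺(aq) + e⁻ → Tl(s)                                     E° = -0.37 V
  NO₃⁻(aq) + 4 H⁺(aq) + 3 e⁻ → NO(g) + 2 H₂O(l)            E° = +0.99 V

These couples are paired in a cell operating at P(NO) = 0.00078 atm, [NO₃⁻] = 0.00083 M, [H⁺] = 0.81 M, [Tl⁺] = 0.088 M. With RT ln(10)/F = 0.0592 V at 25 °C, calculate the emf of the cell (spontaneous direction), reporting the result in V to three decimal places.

+1.416 V

NO₃⁻/NO is the cathode (higher E°), Tl⁺/Tl the anode: E°cell = +0.99 − (-0.37) = +1.36 V, n = 3.
Overall: NO₃⁻(aq) + 4 H⁺(aq) + 3 Tl(s) → NO(g) + 2 H₂O(l) + 3 Tl⁺(aq)
Q = P(NO)·[Tl⁺]^3 / ([NO₃⁻]·[H⁺]^4); log Q = -2.827.
E = E° − (0.0592/n) log Q = +1.36 − (0.0592/3)(-2.827) = +1.416 V.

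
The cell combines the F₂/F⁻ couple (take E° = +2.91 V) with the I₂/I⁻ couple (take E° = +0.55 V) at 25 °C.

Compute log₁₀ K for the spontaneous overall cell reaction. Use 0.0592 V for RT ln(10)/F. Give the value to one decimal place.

Cathode: F₂/F⁻; anode: I₂/I⁻. E°cell = +2.36 V, n = 2.
log K = nE°cell / 0.0592 = (2)(+2.36) / 0.0592 = 79.7.

79.7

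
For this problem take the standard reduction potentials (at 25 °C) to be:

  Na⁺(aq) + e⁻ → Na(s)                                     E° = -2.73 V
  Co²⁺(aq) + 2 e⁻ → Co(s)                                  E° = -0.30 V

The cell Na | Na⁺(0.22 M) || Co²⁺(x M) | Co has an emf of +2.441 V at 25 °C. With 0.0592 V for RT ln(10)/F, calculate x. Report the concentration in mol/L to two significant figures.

0.11 M

Co²⁺/Co is the cathode, Na⁺/Na the anode: E°cell = +2.43 V, n = 2.
Overall reaction: Co²⁺(aq) + 2 Na(s) → Co(s) + 2 Na⁺(aq); Q = [Na⁺]^2/[Co²⁺]^1.
From E = E° − (0.0592/n) log Q: log Q = (E° − E)·n/0.0592 = (+2.43 − (+2.441))·2/0.0592 = -0.3716.
So 1·log[Co²⁺] = 2·log(0.22) − log Q = -1.3152 − (-0.3716) = -0.9436; [Co²⁺] = 10^(-0.9436) ≈ 0.11 M.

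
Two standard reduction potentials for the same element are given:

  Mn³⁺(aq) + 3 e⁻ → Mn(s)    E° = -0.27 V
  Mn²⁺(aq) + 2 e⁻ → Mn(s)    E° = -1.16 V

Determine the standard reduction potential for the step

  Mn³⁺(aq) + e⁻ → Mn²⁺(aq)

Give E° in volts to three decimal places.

Sequential free energies add, so n₃E°₃ = n₁E°₁ + n₂E°₂.
With n₃ = 3, and the known step contributing 2×(-1.16) V, the unknown satisfies 1·E° = 3×(-0.27) − 2×(-1.16) = +1.510.
E° = +1.510 / 1 = +1.510 V.

+1.510 V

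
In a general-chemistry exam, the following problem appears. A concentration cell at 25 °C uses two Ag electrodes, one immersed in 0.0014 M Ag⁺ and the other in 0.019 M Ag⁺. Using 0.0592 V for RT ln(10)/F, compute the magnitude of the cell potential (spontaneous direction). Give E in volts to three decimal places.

+0.067 V

For a concentration cell E°cell = 0. The 0.019 M side is the cathode (reduction is favoured where [Ag⁺] is higher).
With n = 1, E = −(0.0592/1) log([Ag⁺]ₐₙ/[Ag⁺]꜀ₐₜ) = −(0.0592/1) log(0.0014/0.019) = −(0.0592/1)(-1.133) = +0.067 V.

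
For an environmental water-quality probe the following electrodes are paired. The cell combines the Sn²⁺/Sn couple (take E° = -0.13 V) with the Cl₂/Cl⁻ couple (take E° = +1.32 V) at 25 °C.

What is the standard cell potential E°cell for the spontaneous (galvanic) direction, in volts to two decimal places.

The Cl₂/Cl⁻ couple has the higher reduction potential, so it is the cathode; Sn²⁺/Sn is oxidised at the anode.
E°cell = E°(cathode) − E°(anode) = (+1.32) − (-0.13) = +1.45 V.
Since E°cell > 0, the reaction is spontaneous under standard conditions.

+1.45 V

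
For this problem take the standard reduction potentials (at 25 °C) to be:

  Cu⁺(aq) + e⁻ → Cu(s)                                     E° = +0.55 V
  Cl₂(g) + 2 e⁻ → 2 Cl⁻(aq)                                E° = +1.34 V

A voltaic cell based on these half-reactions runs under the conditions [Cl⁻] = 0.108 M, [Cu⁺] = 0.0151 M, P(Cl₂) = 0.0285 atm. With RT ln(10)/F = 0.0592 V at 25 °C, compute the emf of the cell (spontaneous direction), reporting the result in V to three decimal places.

+0.909 V

Cl₂/Cl⁻ is the cathode (higher E°), Cu⁺/Cu the anode: E°cell = +1.34 − (+0.55) = +0.79 V, n = 2.
Overall: Cl₂(g) + 2 Cu(s) → 2 Cl⁻(aq) + 2 Cu⁺(aq)
Q = [Cl⁻]^2·[Cu⁺]^2 / (P(Cl₂)); log Q = -4.030.
E = E° − (0.0592/n) log Q = +0.79 − (0.0592/2)(-4.030) = +0.909 V.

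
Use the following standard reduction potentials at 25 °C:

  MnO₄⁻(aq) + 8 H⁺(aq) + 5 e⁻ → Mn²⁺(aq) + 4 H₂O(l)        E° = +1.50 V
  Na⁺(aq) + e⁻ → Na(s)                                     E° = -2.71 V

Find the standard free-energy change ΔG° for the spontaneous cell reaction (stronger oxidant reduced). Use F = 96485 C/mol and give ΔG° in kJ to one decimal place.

-2031.0 kJ

MnO₄⁻/Mn²⁺ (E° = +1.50 V) is the cathode; Na⁺/Na (E° = -2.71 V) is the anode, so E°cell = +4.21 V.
Balancing electrons gives n = 5 (lcm of 5 and 1).
ΔG° = −nFE° = −(5)(96485)(+4.21) = -2,031,009 J = -2031.0 kJ.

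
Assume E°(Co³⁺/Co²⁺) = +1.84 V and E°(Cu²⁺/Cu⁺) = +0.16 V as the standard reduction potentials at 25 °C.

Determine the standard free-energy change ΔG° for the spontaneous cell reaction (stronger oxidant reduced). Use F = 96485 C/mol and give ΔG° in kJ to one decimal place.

Co³⁺/Co²⁺ (E° = +1.84 V) is the cathode; Cu²⁺/Cu⁺ (E° = +0.16 V) is the anode, so E°cell = +1.68 V.
Balancing electrons gives n = 1 (lcm of 1 and 1).
ΔG° = −nFE° = −(1)(96485)(+1.68) = -162,095 J = -162.1 kJ.

-162.1 kJ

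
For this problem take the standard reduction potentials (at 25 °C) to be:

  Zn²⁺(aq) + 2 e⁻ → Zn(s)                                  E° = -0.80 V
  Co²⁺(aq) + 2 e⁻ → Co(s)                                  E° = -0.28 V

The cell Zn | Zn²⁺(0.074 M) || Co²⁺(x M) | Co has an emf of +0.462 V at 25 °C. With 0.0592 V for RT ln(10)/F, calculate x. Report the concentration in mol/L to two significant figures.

Co²⁺/Co is the cathode, Zn²⁺/Zn the anode: E°cell = +0.52 V, n = 2.
Overall reaction: Co²⁺(aq) + Zn(s) → Co(s) + Zn²⁺(aq); Q = [Zn²⁺]^1/[Co²⁺]^1.
From E = E° − (0.0592/n) log Q: log Q = (E° − E)·n/0.0592 = (+0.52 − (+0.462))·2/0.0592 = 1.9595.
So 1·log[Co²⁺] = 1·log(0.074) − log Q = -1.1308 − (1.9595) = -3.0903; [Co²⁺] = 10^(-3.0903) ≈ 0.00081 M.

0.00081 M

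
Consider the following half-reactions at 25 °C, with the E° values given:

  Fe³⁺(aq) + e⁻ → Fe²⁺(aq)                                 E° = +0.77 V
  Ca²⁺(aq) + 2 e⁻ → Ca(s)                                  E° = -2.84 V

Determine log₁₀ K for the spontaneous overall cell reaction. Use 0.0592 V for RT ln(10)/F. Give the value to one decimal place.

Cathode: Fe³⁺/Fe²⁺; anode: Ca²⁺/Ca. E°cell = +3.61 V, n = 2.
log K = nE°cell / 0.0592 = (2)(+3.61) / 0.0592 = 122.0.

122.0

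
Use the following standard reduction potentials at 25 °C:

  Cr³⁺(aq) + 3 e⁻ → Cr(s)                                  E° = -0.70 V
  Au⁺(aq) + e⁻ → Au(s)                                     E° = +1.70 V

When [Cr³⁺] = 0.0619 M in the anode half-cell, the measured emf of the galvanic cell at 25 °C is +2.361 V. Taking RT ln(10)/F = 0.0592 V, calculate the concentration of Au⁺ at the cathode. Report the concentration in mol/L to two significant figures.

0.087 M

Au⁺/Au is the cathode, Cr³⁺/Cr the anode: E°cell = +2.40 V, n = 3.
Overall reaction: 3 Au⁺(aq) + Cr(s) → 3 Au(s) + Cr³⁺(aq); Q = [Cr³⁺]^1/[Au⁺]^3.
From E = E° − (0.0592/n) log Q: log Q = (E° − E)·n/0.0592 = (+2.40 − (+2.361))·3/0.0592 = 1.9764.
So 3·log[Au⁺] = 1·log(0.0619) − log Q = -1.2083 − (1.9764) = -3.1847; log[Au⁺] = -3.1847 / 3 = -1.0616; [Au⁺] = 10^(-1.0616) ≈ 0.087 M.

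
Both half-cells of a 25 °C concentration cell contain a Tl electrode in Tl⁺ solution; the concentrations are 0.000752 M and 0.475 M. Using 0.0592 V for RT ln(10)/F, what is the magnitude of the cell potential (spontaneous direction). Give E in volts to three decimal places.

For a concentration cell E°cell = 0. The 0.475 M side is the cathode (reduction is favoured where [Tl⁺] is higher).
With n = 1, E = −(0.0592/1) log([Tl⁺]ₐₙ/[Tl⁺]꜀ₐₜ) = −(0.0592/1) log(0.000752/0.475) = −(0.0592/1)(-2.800) = +0.166 V.

+0.166 V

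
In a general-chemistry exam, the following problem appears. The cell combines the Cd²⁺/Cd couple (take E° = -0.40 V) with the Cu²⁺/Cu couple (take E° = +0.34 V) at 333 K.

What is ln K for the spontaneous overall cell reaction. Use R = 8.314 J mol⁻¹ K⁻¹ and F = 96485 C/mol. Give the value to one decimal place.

Cathode: Cu²⁺/Cu; anode: Cd²⁺/Cd. E°cell = (+0.34) − (-0.40) = +0.74 V, with n = 2.
ΔG° = −nFE° = −RT ln K, so ln K = nFE°/(RT) = (2)(96485)(+0.74) / ((8.314)(333)) = 51.578.

51.6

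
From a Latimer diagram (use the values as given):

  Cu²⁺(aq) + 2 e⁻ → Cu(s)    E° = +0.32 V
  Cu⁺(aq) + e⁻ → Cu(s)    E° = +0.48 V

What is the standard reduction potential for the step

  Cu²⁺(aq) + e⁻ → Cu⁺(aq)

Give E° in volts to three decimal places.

+0.160 V

Sequential free energies add, so n₃E°₃ = n₁E°₁ + n₂E°₂.
With n₃ = 2, and the known step contributing 1×(+0.48) V, the unknown satisfies 1·E° = 2×(+0.32) − 1×(+0.48) = +0.160.
E° = +0.160 / 1 = +0.160 V.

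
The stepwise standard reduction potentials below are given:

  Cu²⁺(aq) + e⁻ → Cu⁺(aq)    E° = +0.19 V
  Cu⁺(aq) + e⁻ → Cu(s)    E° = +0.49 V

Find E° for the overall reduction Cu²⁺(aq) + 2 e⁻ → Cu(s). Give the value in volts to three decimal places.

Standard free energies of sequential steps add: ΔG°₃ = ΔG°₁ + ΔG°₂, so n₃E°₃ = n₁E°₁ + n₂E°₂.
E°₃ = (1×+0.19 + 1×+0.49) / 2 = (+0.680) / 2 = +0.340 V.

+0.340 V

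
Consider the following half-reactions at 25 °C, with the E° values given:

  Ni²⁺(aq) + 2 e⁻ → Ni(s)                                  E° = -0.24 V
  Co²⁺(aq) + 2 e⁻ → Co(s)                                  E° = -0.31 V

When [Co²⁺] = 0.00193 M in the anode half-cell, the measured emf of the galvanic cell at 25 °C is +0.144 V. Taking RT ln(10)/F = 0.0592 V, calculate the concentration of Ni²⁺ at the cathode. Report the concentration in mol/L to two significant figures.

0.61 M

Ni²⁺/Ni is the cathode, Co²⁺/Co the anode: E°cell = +0.07 V, n = 2.
Overall reaction: Ni²⁺(aq) + Co(s) → Ni(s) + Co²⁺(aq); Q = [Co²⁺]^1/[Ni²⁺]^1.
From E = E° − (0.0592/n) log Q: log Q = (E° − E)·n/0.0592 = (+0.07 − (+0.144))·2/0.0592 = -2.5000.
So 1·log[Ni²⁺] = 1·log(0.00193) − log Q = -2.7144 − (-2.5000) = -0.2144; [Ni²⁺] = 10^(-0.2144) ≈ 0.61 M.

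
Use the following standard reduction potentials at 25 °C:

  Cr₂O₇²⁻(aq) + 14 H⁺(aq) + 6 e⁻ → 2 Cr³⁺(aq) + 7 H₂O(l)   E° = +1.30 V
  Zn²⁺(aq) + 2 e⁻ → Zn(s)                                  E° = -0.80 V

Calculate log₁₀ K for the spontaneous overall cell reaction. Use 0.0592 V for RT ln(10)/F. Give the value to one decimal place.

212.8

Cathode: Cr₂O₇²⁻/Cr³⁺; anode: Zn²⁺/Zn. E°cell = +2.10 V, n = 6.
log K = nE°cell / 0.0592 = (6)(+2.10) / 0.0592 = 212.8.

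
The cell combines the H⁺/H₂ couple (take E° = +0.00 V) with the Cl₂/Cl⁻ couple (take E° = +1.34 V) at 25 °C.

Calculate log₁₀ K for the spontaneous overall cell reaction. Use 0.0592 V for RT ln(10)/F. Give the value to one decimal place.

45.3

Cathode: Cl₂/Cl⁻; anode: H⁺/H₂. E°cell = +1.34 V, n = 2.
log K = nE°cell / 0.0592 = (2)(+1.34) / 0.0592 = 45.3.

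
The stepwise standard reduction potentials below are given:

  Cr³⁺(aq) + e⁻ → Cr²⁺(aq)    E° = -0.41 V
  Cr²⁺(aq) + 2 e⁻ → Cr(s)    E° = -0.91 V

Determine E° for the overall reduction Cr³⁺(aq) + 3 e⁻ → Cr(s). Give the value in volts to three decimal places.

-0.743 V

Standard free energies of sequential steps add: ΔG°₃ = ΔG°₁ + ΔG°₂, so n₃E°₃ = n₁E°₁ + n₂E°₂.
E°₃ = (1×-0.41 + 2×-0.91) / 3 = (-2.230) / 3 = -0.743 V.
Simply averaging or adding the two E° values would be wrong; the electron-weighted sum is required.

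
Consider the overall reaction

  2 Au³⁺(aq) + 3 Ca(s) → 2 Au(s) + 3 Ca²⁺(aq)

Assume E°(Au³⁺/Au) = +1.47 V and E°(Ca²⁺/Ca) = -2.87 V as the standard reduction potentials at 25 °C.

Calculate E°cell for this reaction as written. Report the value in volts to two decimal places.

+4.34 V

The Au³⁺/Au couple has the higher reduction potential, so it is the cathode; Ca²⁺/Ca is oxidised at the anode.
E°cell = E°(cathode) − E°(anode) = (+1.47) − (-2.87) = +4.34 V.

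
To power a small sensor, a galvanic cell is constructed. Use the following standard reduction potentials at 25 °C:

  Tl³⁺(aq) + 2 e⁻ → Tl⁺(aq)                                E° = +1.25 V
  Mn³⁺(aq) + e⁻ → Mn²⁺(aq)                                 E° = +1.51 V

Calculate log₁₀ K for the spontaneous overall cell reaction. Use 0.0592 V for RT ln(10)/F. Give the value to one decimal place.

8.8

Cathode: Mn³⁺/Mn²⁺; anode: Tl³⁺/Tl⁺. E°cell = +0.26 V, n = 2.
log K = nE°cell / 0.0592 = (2)(+0.26) / 0.0592 = 8.8.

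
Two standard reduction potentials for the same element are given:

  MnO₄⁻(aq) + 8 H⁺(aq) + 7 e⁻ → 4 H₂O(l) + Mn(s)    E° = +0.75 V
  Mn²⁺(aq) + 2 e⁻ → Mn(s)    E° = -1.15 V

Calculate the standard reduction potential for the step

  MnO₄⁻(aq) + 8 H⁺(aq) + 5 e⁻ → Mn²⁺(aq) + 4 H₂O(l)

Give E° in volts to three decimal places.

+1.510 V

Sequential free energies add, so n₃E°₃ = n₁E°₁ + n₂E°₂.
With n₃ = 7, and the known step contributing 2×(-1.15) V, the unknown satisfies 5·E° = 7×(+0.75) − 2×(-1.15) = +7.550.
E° = +7.550 / 5 = +1.510 V.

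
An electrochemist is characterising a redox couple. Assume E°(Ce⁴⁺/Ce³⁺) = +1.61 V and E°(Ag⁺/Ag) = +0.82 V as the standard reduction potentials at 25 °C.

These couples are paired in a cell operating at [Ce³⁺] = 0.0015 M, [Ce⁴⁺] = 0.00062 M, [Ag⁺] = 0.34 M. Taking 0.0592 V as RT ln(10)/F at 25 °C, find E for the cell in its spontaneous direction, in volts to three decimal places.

+0.795 V

Ce⁴⁺/Ce³⁺ is the cathode (higher E°), Ag⁺/Ag the anode: E°cell = +1.61 − (+0.82) = +0.79 V, n = 1.
Overall: Ce⁴⁺(aq) + Ag(s) → Ce³⁺(aq) + Ag⁺(aq)
Q = [Ce³⁺]·[Ag⁺] / ([Ce⁴⁺]); log Q = -0.085.
E = E° − (0.0592/n) log Q = +0.79 − (0.0592/1)(-0.085) = +0.795 V.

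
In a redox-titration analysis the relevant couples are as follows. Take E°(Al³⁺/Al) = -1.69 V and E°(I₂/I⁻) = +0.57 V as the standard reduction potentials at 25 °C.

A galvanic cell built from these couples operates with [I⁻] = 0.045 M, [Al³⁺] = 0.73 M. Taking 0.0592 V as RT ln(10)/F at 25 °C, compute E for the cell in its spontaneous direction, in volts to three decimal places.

+2.342 V

I₂/I⁻ is the cathode (higher E°), Al³⁺/Al the anode: E°cell = +0.57 − (-1.69) = +2.26 V, n = 6.
Overall: 3 I₂(s) + 2 Al(s) → 6 I⁻(aq) + 2 Al³⁺(aq)
Q = [I⁻]^6·[Al³⁺]^2; log Q = -8.354.
E = E° − (0.0592/n) log Q = +2.26 − (0.0592/6)(-8.354) = +2.342 V.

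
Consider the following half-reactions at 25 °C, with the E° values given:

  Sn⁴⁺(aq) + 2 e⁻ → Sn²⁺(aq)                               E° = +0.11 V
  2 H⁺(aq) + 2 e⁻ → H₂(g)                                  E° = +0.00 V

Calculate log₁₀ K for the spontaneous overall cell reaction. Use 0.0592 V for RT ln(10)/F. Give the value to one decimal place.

Cathode: Sn⁴⁺/Sn²⁺; anode: H⁺/H₂. E°cell = +0.11 V, n = 2.
log K = nE°cell / 0.0592 = (2)(+0.11) / 0.0592 = 3.7.

3.7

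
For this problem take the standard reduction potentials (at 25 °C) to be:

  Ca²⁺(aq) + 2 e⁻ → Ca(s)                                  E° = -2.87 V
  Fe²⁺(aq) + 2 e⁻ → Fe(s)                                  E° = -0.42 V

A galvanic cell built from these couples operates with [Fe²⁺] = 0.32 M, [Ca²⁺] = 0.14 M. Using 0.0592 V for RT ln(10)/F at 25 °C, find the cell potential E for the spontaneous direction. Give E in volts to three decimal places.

+2.461 V

Fe²⁺/Fe is the cathode (higher E°), Ca²⁺/Ca the anode: E°cell = -0.42 − (-2.87) = +2.45 V, n = 2.
Overall: Fe²⁺(aq) + Ca(s) → Fe(s) + Ca²⁺(aq)
Q = [Ca²⁺] / ([Fe²⁺]); log Q = -0.359.
E = E° − (0.0592/n) log Q = +2.45 − (0.0592/2)(-0.359) = +2.461 V.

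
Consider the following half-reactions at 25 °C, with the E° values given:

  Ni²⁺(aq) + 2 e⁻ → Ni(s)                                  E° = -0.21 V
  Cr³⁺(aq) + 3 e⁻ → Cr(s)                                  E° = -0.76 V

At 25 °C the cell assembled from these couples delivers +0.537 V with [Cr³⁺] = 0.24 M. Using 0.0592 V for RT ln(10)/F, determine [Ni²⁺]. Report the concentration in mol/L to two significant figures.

Ni²⁺/Ni is the cathode, Cr³⁺/Cr the anode: E°cell = +0.55 V, n = 6.
Overall reaction: 3 Ni²⁺(aq) + 2 Cr(s) → 3 Ni(s) + 2 Cr³⁺(aq); Q = [Cr³⁺]^2/[Ni²⁺]^3.
From E = E° − (0.0592/n) log Q: log Q = (E° − E)·n/0.0592 = (+0.55 − (+0.537))·6/0.0592 = 1.3176.
So 3·log[Ni²⁺] = 2·log(0.24) − log Q = -1.2396 − (1.3176) = -2.5572; log[Ni²⁺] = -2.5572 / 3 = -0.8524; [Ni²⁺] = 10^(-0.8524) ≈ 0.14 M.

0.14 M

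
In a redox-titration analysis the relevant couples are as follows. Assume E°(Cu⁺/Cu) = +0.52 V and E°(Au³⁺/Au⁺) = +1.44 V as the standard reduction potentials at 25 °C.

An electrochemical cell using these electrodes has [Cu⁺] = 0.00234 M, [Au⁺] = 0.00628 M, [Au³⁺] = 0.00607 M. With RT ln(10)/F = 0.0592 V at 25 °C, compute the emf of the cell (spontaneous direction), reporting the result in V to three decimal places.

Au³⁺/Au⁺ is the cathode (higher E°), Cu⁺/Cu the anode: E°cell = +1.44 − (+0.52) = +0.92 V, n = 2.
Overall: Au³⁺(aq) + 2 Cu(s) → Au⁺(aq) + 2 Cu⁺(aq)
Q = [Au⁺]·[Cu⁺]^2 / ([Au³⁺]); log Q = -5.247.
E = E° − (0.0592/n) log Q = +0.92 − (0.0592/2)(-5.247) = +1.075 V.

+1.075 V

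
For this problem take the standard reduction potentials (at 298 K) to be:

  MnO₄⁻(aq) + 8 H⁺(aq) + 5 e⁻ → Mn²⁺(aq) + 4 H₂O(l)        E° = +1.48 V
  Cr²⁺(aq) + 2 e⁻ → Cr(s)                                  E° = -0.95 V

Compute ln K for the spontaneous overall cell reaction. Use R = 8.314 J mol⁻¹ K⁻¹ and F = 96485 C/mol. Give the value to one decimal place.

Cathode: MnO₄⁻/Mn²⁺; anode: Cr²⁺/Cr. E°cell = (+1.48) − (-0.95) = +2.43 V, with n = 10.
ΔG° = −nFE° = −RT ln K, so ln K = nFE°/(RT) = (10)(96485)(+2.43) / ((8.314)(298)) = 946.324.

946.3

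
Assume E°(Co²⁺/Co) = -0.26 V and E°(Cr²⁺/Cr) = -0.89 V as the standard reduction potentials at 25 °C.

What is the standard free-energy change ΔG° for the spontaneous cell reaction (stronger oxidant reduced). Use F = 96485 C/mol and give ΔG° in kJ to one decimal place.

-121.6 kJ

Co²⁺/Co (E° = -0.26 V) is the cathode; Cr²⁺/Cr (E° = -0.89 V) is the anode, so E°cell = +0.63 V.
Balancing electrons gives n = 2 (lcm of 2 and 2).
ΔG° = −nFE° = −(2)(96485)(+0.63) = -121,571 J = -121.6 kJ.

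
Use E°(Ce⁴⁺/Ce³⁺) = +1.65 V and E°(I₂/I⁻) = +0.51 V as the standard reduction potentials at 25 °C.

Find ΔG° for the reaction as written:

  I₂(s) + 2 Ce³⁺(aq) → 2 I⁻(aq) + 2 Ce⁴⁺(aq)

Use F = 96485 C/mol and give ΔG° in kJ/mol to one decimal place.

+220.0 kJ/mol

As written, I₂/I⁻ is reduced (cathode) and Ce⁴⁺/Ce³⁺ is oxidised (anode), so E°cell = (+0.51) − (+1.65) = -1.14 V.
Balancing electrons gives n = 2.
ΔG° = −nFE° = −(2)(96485)(-1.14) = 219,986 J = +220.0 kJ/mol.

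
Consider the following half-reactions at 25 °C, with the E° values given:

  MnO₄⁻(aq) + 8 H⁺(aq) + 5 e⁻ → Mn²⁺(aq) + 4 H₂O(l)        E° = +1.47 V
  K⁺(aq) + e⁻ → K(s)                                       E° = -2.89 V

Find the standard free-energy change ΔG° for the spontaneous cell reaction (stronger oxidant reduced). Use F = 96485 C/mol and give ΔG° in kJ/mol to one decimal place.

MnO₄⁻/Mn²⁺ (E° = +1.47 V) is the cathode; K⁺/K (E° = -2.89 V) is the anode, so E°cell = +4.36 V.
Balancing electrons gives n = 5 (lcm of 5 and 1).
ΔG° = −nFE° = −(5)(96485)(+4.36) = -2,103,373 J = -2103.4 kJ/mol.

-2103.4 kJ/mol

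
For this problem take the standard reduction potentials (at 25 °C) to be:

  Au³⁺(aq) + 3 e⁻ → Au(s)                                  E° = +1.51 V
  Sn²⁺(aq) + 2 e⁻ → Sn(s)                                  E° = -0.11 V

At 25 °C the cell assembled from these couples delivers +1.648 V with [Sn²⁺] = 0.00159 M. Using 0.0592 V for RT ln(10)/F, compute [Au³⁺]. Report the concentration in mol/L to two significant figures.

0.0017 M

Au³⁺/Au is the cathode, Sn²⁺/Sn the anode: E°cell = +1.62 V, n = 6.
Overall reaction: 2 Au³⁺(aq) + 3 Sn(s) → 2 Au(s) + 3 Sn²⁺(aq); Q = [Sn²⁺]^3/[Au³⁺]^2.
From E = E° − (0.0592/n) log Q: log Q = (E° − E)·n/0.0592 = (+1.62 − (+1.648))·6/0.0592 = -2.8378.
So 2·log[Au³⁺] = 3·log(0.00159) − log Q = -8.3958 − (-2.8378) = -5.5580; log[Au³⁺] = -5.5580 / 2 = -2.7790; [Au³⁺] = 10^(-2.7790) ≈ 0.0017 M.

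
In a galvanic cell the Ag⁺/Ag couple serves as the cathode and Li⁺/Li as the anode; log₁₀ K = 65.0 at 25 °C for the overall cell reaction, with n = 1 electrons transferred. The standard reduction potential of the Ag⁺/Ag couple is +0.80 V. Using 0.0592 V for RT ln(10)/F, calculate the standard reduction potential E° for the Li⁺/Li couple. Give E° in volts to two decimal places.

E°cell = (0.0592/n)·log K = (0.0592/1)(65.0) = +3.848 V.
Since Ag⁺/Ag is the cathode and Li⁺/Li the anode, E°cell = E°(Ag⁺/Ag) − E°(Li⁺/Li).
So E°(Li⁺/Li) = E°(Ag⁺/Ag) − E°cell = (+0.80) − (+3.848) = -3.05 V.

-3.05 V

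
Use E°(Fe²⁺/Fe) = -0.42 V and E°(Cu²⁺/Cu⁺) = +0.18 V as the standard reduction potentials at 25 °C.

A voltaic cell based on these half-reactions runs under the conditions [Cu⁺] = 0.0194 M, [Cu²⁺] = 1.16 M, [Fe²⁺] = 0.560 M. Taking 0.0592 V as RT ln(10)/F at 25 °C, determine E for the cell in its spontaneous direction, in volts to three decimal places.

+0.713 V

Cu²⁺/Cu⁺ is the cathode (higher E°), Fe²⁺/Fe the anode: E°cell = +0.18 − (-0.42) = +0.60 V, n = 2.
Overall: 2 Cu²⁺(aq) + Fe(s) → 2 Cu⁺(aq) + Fe²⁺(aq)
Q = [Cu⁺]^2·[Fe²⁺] / ([Cu²⁺]^2); log Q = -3.805.
E = E° − (0.0592/n) log Q = +0.60 − (0.0592/2)(-3.805) = +0.713 V.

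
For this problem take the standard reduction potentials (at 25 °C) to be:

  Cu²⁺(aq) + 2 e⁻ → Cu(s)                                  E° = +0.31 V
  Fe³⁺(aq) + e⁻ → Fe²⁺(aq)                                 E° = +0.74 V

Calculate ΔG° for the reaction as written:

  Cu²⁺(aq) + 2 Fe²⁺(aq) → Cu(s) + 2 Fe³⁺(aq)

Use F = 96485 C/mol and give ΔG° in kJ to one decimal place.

As written, Cu²⁺/Cu is reduced (cathode) and Fe³⁺/Fe²⁺ is oxidised (anode), so E°cell = (+0.31) − (+0.74) = -0.43 V.
Balancing electrons gives n = 2.
ΔG° = −nFE° = −(2)(96485)(-0.43) = 82,977 J = +83.0 kJ.

+83.0 kJ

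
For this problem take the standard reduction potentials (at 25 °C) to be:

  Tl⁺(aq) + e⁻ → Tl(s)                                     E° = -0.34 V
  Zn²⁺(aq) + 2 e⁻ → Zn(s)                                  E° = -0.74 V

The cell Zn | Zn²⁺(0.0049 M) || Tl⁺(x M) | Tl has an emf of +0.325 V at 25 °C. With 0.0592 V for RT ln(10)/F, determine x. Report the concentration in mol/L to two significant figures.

Tl⁺/Tl is the cathode, Zn²⁺/Zn the anode: E°cell = +0.40 V, n = 2.
Overall reaction: 2 Tl⁺(aq) + Zn(s) → 2 Tl(s) + Zn²⁺(aq); Q = [Zn²⁺]^1/[Tl⁺]^2.
From E = E° − (0.0592/n) log Q: log Q = (E° − E)·n/0.0592 = (+0.40 − (+0.325))·2/0.0592 = 2.5338.
So 2·log[Tl⁺] = 1·log(0.0049) − log Q = -2.3098 − (2.5338) = -4.8436; log[Tl⁺] = -4.8436 / 2 = -2.4218; [Tl⁺] = 10^(-2.4218) ≈ 0.0038 M.

0.0038 M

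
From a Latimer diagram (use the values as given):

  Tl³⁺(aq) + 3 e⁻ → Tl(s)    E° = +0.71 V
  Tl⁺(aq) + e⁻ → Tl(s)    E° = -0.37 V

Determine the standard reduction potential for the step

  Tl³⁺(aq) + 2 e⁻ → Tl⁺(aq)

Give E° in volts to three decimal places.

Sequential free energies add, so n₃E°₃ = n₁E°₁ + n₂E°₂.
With n₃ = 3, and the known step contributing 1×(-0.37) V, the unknown satisfies 2·E° = 3×(+0.71) − 1×(-0.37) = +2.500.
E° = +2.500 / 2 = +1.250 V.

+1.250 V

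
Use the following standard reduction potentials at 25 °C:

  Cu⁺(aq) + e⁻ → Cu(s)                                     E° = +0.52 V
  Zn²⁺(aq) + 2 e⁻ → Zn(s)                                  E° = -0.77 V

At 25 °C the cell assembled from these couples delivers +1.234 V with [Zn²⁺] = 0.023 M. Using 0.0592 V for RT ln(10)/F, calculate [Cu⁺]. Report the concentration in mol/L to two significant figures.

0.017 M

Cu⁺/Cu is the cathode, Zn²⁺/Zn the anode: E°cell = +1.29 V, n = 2.
Overall reaction: 2 Cu⁺(aq) + Zn(s) → 2 Cu(s) + Zn²⁺(aq); Q = [Zn²⁺]^1/[Cu⁺]^2.
From E = E° − (0.0592/n) log Q: log Q = (E° − E)·n/0.0592 = (+1.29 − (+1.234))·2/0.0592 = 1.8919.
So 2·log[Cu⁺] = 1·log(0.023) − log Q = -1.6383 − (1.8919) = -3.5302; log[Cu⁺] = -3.5302 / 2 = -1.7651; [Cu⁺] = 10^(-1.7651) ≈ 0.017 M.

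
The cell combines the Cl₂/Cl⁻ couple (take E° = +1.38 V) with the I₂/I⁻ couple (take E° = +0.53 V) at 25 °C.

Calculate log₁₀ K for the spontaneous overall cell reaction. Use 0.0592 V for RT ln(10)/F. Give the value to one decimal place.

28.7

Cathode: Cl₂/Cl⁻; anode: I₂/I⁻. E°cell = +0.85 V, n = 2.
log K = nE°cell / 0.0592 = (2)(+0.85) / 0.0592 = 28.7.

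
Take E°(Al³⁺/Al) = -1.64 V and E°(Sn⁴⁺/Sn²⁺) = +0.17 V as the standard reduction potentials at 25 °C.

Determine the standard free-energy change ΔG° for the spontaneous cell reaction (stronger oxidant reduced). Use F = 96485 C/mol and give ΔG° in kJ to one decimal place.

Sn⁴⁺/Sn²⁺ (E° = +0.17 V) is the cathode; Al³⁺/Al (E° = -1.64 V) is the anode, so E°cell = +1.81 V.
Balancing electrons gives n = 6 (lcm of 2 and 3).
ΔG° = −nFE° = −(6)(96485)(+1.81) = -1,047,827 J = -1047.8 kJ.

-1047.8 kJ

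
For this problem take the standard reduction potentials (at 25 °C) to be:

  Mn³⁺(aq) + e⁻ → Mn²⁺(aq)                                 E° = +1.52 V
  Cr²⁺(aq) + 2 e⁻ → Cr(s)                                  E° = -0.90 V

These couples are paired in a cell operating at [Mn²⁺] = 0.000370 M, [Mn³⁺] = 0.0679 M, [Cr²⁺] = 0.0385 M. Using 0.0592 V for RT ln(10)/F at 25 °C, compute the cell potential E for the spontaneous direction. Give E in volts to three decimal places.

+2.596 V

Mn³⁺/Mn²⁺ is the cathode (higher E°), Cr²⁺/Cr the anode: E°cell = +1.52 − (-0.90) = +2.42 V, n = 2.
Overall: 2 Mn³⁺(aq) + Cr(s) → 2 Mn²⁺(aq) + Cr²⁺(aq)
Q = [Mn²⁺]^2·[Cr²⁺] / ([Mn³⁺]^2); log Q = -5.942.
E = E° − (0.0592/n) log Q = +2.42 − (0.0592/2)(-5.942) = +2.596 V.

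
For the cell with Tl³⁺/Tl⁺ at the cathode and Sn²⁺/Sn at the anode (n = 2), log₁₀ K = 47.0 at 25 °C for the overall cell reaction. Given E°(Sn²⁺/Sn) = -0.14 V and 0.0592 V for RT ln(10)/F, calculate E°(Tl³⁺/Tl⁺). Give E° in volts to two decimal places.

+1.25 V

E°cell = (0.0592/n)·log K = (0.0592/2)(47.0) = +1.391 V.
Since Tl³⁺/Tl⁺ is the cathode and Sn²⁺/Sn the anode, E°cell = E°(Tl³⁺/Tl⁺) − E°(Sn²⁺/Sn).
So E°(Tl³⁺/Tl⁺) = E°cell + E°(Sn²⁺/Sn) = +1.391 + (-0.14) = +1.25 V.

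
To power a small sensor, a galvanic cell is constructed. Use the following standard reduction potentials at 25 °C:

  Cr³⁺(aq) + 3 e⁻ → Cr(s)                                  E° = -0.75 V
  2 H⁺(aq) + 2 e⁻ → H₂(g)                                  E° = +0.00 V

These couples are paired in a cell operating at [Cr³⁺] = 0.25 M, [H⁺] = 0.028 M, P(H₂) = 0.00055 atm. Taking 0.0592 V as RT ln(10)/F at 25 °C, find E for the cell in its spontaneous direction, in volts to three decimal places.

+0.766 V

H⁺/H₂ is the cathode (higher E°), Cr³⁺/Cr the anode: E°cell = +0.00 − (-0.75) = +0.75 V, n = 6.
Overall: 6 H⁺(aq) + 2 Cr(s) → 3 H₂(g) + 2 Cr³⁺(aq)
Q = P(H₂)^3·[Cr³⁺]^2 / ([H⁺]^6); log Q = -1.666.
E = E° − (0.0592/n) log Q = +0.75 − (0.0592/6)(-1.666) = +0.766 V.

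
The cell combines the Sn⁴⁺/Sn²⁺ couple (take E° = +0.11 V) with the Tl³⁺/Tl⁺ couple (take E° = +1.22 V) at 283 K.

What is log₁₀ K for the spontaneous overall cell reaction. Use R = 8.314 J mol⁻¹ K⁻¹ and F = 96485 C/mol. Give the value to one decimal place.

Cathode: Tl³⁺/Tl⁺; anode: Sn⁴⁺/Sn²⁺. E°cell = (+1.22) − (+0.11) = +1.11 V, with n = 2.
ΔG° = −nFE° = −RT ln K, so ln K = nFE°/(RT) = (2)(96485)(+1.11) / ((8.314)(283)) = 91.037.
log₁₀ K = 91.037 / ln 10 = 39.5.

39.5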